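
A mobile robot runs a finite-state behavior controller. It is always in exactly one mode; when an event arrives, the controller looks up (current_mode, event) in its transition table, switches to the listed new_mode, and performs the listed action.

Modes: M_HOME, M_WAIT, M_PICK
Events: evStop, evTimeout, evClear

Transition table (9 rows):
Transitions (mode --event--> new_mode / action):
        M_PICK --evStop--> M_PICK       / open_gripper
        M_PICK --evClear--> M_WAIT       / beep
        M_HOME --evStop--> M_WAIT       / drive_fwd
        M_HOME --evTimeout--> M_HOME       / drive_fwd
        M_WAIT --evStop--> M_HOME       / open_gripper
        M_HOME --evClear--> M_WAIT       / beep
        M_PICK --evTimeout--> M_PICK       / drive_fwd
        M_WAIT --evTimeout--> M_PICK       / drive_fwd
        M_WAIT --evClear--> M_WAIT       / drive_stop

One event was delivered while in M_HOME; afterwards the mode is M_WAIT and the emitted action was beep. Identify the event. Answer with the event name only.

try evStop: (M_HOME, evStop) → (M_WAIT, drive_fwd)
try evTimeout: (M_HOME, evTimeout) → (M_HOME, drive_fwd)
try evClear: (M_HOME, evClear) → (M_WAIT, beep)  ← matches

evClear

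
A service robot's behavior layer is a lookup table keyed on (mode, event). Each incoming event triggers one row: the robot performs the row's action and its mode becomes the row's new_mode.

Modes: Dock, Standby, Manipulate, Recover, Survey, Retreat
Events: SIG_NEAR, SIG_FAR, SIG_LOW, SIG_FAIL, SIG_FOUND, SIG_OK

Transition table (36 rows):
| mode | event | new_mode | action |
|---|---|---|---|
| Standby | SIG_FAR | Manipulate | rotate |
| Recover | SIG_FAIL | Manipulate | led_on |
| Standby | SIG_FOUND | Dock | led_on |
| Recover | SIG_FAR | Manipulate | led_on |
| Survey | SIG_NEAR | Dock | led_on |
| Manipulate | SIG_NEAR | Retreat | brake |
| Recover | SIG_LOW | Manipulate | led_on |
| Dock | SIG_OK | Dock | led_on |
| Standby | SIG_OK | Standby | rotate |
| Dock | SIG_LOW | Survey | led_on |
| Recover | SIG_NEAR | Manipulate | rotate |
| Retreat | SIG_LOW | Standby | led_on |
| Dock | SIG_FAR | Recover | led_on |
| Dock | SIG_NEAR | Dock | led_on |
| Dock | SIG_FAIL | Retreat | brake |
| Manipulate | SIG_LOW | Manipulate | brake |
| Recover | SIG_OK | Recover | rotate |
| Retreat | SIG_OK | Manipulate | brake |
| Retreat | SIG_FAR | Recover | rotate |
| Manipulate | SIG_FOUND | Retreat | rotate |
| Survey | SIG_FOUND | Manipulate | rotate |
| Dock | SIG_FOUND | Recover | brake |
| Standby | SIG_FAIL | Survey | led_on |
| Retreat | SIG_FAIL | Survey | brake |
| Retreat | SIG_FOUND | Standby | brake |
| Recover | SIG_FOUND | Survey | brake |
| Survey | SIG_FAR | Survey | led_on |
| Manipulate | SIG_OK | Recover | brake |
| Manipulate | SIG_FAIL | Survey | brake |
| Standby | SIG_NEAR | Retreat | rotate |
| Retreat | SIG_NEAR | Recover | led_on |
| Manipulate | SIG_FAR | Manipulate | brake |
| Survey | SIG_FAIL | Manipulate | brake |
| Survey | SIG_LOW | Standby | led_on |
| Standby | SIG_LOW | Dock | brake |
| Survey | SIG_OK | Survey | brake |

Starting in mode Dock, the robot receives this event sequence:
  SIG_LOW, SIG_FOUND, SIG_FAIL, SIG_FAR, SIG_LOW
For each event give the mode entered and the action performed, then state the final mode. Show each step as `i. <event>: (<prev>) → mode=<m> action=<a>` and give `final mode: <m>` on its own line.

1. SIG_LOW: (Dock) → mode=Survey action=led_on
2. SIG_FOUND: (Survey) → mode=Manipulate action=rotate
3. SIG_FAIL: (Manipulate) → mode=Survey action=brake
4. SIG_FAR: (Survey) → mode=Survey action=led_on
5. SIG_LOW: (Survey) → mode=Standby action=led_on

final mode: Standby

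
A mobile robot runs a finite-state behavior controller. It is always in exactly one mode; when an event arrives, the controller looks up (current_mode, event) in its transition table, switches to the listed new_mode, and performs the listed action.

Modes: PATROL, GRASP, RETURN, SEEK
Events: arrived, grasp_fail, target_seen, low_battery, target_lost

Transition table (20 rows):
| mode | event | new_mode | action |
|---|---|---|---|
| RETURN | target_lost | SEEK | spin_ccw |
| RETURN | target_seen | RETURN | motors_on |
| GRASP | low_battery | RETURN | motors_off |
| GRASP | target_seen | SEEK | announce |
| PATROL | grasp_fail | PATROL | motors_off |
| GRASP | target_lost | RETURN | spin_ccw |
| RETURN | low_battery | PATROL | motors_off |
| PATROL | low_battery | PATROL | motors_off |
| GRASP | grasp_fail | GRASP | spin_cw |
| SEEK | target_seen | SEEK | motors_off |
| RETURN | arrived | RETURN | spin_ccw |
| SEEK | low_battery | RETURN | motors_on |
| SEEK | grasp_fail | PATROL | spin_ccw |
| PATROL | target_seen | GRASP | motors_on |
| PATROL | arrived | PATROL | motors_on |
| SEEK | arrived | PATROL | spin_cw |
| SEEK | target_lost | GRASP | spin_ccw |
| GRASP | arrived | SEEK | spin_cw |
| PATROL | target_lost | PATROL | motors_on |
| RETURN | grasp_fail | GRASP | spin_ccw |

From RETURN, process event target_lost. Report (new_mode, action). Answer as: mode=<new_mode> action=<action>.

current mode = RETURN; filter table to that mode:
  (RETURN, target_lost) → (SEEK, spin_ccw)  ← event matches
  (RETURN, target_seen) → (RETURN, motors_on)
  (RETURN, low_battery) → (PATROL, motors_off)
  (RETURN, arrived) → (RETURN, spin_ccw)
  (RETURN, grasp_fail) → (GRASP, spin_ccw)
event = target_lost selects (SEEK, spin_ccw)

mode=SEEK action=spin_ccw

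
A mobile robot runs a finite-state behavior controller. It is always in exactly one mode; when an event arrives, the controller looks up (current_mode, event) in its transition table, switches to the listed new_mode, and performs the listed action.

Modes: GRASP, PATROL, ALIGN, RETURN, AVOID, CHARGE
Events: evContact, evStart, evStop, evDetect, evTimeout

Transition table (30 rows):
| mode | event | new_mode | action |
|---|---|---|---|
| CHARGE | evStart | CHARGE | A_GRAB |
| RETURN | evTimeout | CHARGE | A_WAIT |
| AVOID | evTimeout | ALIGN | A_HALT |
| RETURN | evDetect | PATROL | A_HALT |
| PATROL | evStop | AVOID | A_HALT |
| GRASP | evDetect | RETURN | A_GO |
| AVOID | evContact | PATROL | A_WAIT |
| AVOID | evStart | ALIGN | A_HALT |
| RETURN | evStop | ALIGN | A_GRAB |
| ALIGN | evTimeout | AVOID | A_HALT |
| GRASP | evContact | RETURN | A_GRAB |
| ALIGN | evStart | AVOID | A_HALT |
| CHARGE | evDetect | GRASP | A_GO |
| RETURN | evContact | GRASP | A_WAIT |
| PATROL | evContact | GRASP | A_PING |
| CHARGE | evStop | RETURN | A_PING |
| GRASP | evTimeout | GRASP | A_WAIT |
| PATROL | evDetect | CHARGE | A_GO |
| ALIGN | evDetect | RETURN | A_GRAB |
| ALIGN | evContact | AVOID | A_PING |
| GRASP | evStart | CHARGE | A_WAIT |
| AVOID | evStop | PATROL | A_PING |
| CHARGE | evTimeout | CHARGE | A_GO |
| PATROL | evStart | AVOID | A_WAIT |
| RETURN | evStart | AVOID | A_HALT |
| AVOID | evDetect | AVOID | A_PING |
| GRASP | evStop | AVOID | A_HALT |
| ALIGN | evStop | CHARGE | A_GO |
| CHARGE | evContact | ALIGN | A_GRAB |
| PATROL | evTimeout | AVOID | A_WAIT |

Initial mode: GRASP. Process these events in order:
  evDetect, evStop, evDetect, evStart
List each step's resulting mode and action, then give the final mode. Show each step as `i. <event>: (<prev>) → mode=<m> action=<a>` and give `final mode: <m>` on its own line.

1. evDetect: (GRASP) → mode=RETURN action=A_GO
2. evStop: (RETURN) → mode=ALIGN action=A_GRAB
3. evDetect: (ALIGN) → mode=RETURN action=A_GRAB
4. evStart: (RETURN) → mode=AVOID action=A_HALT

final mode: AVOID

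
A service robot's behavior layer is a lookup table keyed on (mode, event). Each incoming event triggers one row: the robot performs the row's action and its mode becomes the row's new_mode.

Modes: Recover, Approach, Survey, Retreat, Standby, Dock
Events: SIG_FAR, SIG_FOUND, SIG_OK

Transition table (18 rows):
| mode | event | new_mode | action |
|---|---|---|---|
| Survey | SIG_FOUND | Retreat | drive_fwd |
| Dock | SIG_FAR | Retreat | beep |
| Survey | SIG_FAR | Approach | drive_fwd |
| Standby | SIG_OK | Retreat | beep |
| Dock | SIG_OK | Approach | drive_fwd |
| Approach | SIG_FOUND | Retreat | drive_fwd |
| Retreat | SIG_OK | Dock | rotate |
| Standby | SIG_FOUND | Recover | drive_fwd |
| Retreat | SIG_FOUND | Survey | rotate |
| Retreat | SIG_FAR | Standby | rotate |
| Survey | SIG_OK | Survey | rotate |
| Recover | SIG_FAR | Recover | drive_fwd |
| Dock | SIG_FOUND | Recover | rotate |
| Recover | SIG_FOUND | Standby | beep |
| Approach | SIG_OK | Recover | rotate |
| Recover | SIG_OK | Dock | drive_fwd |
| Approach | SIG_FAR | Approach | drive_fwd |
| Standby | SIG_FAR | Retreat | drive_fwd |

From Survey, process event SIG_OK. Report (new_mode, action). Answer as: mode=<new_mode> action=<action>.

current mode = Survey; filter table to that mode:
  (Survey, SIG_FOUND) → (Retreat, drive_fwd)
  (Survey, SIG_FAR) → (Approach, drive_fwd)
  (Survey, SIG_OK) → (Survey, rotate)  ← event matches
event = SIG_OK selects (Survey, rotate)

mode=Survey action=rotate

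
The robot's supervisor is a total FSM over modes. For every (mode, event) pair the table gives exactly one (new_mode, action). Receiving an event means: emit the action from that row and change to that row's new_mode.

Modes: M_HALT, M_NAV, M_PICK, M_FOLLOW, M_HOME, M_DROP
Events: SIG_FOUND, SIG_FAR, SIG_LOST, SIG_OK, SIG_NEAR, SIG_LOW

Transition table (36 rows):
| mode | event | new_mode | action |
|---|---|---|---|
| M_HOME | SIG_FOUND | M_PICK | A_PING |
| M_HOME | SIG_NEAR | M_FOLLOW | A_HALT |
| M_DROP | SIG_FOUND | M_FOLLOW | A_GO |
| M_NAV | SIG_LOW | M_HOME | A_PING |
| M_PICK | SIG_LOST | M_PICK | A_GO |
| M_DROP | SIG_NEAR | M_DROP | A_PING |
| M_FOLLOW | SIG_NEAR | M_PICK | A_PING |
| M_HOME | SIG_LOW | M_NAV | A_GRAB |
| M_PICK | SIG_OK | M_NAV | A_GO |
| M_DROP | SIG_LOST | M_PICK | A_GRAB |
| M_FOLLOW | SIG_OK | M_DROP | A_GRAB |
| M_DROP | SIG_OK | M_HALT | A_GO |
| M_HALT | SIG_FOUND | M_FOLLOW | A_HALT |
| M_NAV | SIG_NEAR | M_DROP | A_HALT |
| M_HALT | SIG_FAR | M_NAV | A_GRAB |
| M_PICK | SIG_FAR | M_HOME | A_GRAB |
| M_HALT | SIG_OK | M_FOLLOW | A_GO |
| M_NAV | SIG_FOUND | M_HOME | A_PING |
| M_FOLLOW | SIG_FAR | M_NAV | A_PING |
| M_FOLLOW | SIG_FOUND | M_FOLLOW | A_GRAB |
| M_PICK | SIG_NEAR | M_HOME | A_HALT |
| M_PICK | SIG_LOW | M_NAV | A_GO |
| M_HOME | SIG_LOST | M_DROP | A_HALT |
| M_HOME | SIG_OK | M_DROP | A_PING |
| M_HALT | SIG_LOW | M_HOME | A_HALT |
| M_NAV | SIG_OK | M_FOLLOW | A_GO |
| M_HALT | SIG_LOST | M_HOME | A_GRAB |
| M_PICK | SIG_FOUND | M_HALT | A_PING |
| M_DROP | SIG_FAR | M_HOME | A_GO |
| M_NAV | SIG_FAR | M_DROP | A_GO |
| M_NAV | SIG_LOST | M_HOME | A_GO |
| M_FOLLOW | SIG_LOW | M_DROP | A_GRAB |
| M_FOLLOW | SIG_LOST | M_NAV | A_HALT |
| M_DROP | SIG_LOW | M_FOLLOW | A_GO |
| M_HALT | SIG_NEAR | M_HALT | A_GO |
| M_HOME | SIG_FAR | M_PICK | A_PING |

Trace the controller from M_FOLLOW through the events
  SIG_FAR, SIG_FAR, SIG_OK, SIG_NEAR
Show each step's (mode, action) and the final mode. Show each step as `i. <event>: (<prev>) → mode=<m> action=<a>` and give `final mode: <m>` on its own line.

final mode: M_HALT

1. SIG_FAR: (M_FOLLOW) → mode=M_NAV action=A_PING
2. SIG_FAR: (M_NAV) → mode=M_DROP action=A_GO
3. SIG_OK: (M_DROP) → mode=M_HALT action=A_GO
4. SIG_NEAR: (M_HALT) → mode=M_HALT action=A_GO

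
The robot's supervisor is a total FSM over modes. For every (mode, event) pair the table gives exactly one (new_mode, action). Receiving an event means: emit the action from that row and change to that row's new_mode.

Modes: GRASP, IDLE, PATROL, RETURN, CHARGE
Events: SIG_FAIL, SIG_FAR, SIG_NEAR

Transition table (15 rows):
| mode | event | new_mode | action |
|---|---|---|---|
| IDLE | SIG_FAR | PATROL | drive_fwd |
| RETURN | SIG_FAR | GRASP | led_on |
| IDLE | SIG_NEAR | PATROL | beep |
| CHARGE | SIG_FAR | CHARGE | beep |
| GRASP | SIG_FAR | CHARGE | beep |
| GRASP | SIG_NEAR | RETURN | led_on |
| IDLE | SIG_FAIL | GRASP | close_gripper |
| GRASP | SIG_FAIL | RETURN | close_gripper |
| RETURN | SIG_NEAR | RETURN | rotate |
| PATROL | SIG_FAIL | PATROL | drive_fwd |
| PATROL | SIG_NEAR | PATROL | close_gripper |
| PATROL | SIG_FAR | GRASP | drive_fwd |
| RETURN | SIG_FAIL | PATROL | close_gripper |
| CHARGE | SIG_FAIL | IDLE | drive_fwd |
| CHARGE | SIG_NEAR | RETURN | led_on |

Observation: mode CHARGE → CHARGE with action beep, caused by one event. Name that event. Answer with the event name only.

try SIG_FAIL: (CHARGE, SIG_FAIL) → (IDLE, drive_fwd)
try SIG_FAR: (CHARGE, SIG_FAR) → (CHARGE, beep)  ← matches
try SIG_NEAR: (CHARGE, SIG_NEAR) → (RETURN, led_on)

SIG_FAR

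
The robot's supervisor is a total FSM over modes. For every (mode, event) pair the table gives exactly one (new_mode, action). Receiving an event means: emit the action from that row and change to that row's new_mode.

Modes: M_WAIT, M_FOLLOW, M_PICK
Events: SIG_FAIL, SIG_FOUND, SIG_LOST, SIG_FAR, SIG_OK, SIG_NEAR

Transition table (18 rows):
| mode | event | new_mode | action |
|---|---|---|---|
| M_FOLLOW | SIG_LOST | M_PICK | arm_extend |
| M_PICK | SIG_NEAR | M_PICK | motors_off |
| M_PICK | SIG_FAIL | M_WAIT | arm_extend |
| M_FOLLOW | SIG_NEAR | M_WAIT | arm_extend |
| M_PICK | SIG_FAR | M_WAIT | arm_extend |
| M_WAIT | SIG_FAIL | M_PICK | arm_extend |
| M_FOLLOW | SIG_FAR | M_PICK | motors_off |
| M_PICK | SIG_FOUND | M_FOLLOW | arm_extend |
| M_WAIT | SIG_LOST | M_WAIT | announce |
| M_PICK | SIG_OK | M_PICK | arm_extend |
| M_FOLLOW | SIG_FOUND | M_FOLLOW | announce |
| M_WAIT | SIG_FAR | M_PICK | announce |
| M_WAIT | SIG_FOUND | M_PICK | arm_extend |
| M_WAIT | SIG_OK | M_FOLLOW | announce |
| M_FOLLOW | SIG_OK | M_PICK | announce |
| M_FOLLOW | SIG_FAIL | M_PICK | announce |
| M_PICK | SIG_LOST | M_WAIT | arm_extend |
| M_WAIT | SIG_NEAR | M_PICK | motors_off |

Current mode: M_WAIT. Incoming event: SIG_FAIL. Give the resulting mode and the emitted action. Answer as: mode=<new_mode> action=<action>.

mode=M_PICK action=arm_extend

current mode = M_WAIT; filter table to that mode:
  (M_WAIT, SIG_FAIL) → (M_PICK, arm_extend)  ← event matches
  (M_WAIT, SIG_LOST) → (M_WAIT, announce)
  (M_WAIT, SIG_FAR) → (M_PICK, announce)
  (M_WAIT, SIG_FOUND) → (M_PICK, arm_extend)
  (M_WAIT, SIG_OK) → (M_FOLLOW, announce)
  (M_WAIT, SIG_NEAR) → (M_PICK, motors_off)
event = SIG_FAIL selects (M_PICK, arm_extend)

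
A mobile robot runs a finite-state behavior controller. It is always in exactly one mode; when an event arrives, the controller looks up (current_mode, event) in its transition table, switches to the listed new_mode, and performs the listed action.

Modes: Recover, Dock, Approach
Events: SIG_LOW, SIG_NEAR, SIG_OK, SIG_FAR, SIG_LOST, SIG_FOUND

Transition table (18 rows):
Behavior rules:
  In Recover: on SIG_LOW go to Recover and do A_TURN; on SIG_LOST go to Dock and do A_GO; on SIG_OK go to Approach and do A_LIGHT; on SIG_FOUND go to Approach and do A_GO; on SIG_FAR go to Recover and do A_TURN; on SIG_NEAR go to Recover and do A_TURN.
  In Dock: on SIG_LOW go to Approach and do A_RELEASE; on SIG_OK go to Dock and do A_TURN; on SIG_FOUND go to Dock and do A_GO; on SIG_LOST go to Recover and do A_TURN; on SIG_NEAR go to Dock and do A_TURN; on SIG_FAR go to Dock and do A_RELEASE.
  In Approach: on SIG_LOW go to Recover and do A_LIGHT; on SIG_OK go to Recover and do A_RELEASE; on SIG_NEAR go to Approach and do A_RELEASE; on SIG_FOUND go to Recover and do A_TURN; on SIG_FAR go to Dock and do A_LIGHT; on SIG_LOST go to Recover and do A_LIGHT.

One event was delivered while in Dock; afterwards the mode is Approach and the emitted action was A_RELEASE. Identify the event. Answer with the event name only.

try SIG_LOW: (Dock, SIG_LOW) → (Approach, A_RELEASE)  ← matches
try SIG_NEAR: (Dock, SIG_NEAR) → (Dock, A_TURN)
try SIG_OK: (Dock, SIG_OK) → (Dock, A_TURN)
try SIG_FAR: (Dock, SIG_FAR) → (Dock, A_RELEASE)
try SIG_LOST: (Dock, SIG_LOST) → (Recover, A_TURN)
try SIG_FOUND: (Dock, SIG_FOUND) → (Dock, A_GO)

SIG_LOW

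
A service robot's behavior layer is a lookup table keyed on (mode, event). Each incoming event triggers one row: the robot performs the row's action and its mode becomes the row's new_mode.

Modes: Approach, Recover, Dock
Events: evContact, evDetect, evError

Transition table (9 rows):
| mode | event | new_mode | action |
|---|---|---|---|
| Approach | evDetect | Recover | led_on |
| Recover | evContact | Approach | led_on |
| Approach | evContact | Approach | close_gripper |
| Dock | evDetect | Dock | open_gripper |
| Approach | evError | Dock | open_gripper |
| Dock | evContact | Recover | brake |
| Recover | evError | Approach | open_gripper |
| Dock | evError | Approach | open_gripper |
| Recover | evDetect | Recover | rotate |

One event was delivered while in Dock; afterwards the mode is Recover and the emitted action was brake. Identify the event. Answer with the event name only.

evContact

try evContact: (Dock, evContact) → (Recover, brake)  ← matches
try evDetect: (Dock, evDetect) → (Dock, open_gripper)
try evError: (Dock, evError) → (Approach, open_gripper)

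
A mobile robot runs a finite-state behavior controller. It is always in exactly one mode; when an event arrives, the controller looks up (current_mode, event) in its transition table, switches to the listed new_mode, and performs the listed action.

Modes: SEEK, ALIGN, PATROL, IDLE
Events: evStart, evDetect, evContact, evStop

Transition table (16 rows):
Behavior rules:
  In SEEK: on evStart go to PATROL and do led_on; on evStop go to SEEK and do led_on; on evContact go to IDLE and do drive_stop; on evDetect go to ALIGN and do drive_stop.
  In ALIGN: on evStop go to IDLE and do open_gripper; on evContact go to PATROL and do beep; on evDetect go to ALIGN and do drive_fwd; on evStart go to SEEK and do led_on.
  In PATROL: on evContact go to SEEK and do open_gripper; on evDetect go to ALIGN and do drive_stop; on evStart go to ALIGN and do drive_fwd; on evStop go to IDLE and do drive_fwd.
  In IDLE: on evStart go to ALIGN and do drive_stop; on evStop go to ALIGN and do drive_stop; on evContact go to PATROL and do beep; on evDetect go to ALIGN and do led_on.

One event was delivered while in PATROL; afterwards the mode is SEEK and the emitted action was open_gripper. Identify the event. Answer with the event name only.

try evStart: (PATROL, evStart) → (ALIGN, drive_fwd)
try evDetect: (PATROL, evDetect) → (ALIGN, drive_stop)
try evContact: (PATROL, evContact) → (SEEK, open_gripper)  ← matches
try evStop: (PATROL, evStop) → (IDLE, drive_fwd)

evContact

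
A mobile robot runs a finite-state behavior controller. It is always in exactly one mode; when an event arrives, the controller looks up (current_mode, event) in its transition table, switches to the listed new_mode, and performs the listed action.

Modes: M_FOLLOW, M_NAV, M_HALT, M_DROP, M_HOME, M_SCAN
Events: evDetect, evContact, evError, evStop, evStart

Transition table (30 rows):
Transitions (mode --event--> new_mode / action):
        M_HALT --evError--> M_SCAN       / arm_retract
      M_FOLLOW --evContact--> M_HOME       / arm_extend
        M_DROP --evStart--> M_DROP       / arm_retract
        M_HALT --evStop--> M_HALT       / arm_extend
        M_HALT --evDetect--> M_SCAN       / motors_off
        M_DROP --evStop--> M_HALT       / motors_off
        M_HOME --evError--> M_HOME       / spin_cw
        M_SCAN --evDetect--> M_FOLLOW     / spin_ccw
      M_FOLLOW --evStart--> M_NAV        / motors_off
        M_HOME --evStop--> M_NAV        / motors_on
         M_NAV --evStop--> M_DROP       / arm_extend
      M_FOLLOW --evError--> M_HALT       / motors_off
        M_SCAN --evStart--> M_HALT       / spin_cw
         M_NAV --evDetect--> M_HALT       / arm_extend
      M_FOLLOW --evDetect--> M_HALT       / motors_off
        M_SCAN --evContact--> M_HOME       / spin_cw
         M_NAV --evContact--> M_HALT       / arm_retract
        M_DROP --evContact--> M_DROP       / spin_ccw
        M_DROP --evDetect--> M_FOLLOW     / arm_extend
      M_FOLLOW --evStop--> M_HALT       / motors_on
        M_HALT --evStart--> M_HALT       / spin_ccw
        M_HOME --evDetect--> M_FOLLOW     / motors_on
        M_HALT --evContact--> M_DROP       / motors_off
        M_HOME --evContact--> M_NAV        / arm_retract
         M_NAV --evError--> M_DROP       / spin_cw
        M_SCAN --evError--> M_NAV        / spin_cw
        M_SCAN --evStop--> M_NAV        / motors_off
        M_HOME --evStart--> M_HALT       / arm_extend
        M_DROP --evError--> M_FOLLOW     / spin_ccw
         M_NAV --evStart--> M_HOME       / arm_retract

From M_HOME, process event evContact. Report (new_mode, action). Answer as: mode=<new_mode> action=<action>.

mode=M_NAV action=arm_retract

current mode = M_HOME; filter table to that mode:
  (M_HOME, evError) → (M_HOME, spin_cw)
  (M_HOME, evStop) → (M_NAV, motors_on)
  (M_HOME, evDetect) → (M_FOLLOW, motors_on)
  (M_HOME, evContact) → (M_NAV, arm_retract)  ← event matches
  (M_HOME, evStart) → (M_HALT, arm_extend)
event = evContact selects (M_NAV, arm_retract)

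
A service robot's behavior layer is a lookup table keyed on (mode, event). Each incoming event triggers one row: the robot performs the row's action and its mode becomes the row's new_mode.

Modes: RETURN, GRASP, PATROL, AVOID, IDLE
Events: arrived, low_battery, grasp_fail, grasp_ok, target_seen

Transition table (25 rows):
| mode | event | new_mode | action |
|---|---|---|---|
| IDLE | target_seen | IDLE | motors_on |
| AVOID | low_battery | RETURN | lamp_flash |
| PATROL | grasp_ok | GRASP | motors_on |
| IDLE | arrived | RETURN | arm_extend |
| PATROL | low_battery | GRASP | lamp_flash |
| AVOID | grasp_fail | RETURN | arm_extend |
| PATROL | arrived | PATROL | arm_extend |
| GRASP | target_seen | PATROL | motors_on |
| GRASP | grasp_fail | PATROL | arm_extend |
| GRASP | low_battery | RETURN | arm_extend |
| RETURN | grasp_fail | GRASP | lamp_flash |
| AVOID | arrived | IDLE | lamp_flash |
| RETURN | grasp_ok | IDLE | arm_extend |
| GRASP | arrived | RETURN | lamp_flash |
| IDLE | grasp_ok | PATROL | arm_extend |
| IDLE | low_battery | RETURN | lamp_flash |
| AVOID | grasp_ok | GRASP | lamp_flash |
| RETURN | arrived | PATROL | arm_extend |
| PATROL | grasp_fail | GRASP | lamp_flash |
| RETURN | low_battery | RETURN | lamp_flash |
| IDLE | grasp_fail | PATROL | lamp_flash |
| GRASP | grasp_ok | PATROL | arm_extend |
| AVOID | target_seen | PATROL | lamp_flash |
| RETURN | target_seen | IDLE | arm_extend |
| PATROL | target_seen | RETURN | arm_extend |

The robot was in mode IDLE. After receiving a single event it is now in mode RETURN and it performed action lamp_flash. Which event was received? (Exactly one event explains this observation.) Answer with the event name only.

try arrived: (IDLE, arrived) → (RETURN, arm_extend)
try low_battery: (IDLE, low_battery) → (RETURN, lamp_flash)  ← matches
try grasp_fail: (IDLE, grasp_fail) → (PATROL, lamp_flash)
try grasp_ok: (IDLE, grasp_ok) → (PATROL, arm_extend)
try target_seen: (IDLE, target_seen) → (IDLE, motors_on)

low_battery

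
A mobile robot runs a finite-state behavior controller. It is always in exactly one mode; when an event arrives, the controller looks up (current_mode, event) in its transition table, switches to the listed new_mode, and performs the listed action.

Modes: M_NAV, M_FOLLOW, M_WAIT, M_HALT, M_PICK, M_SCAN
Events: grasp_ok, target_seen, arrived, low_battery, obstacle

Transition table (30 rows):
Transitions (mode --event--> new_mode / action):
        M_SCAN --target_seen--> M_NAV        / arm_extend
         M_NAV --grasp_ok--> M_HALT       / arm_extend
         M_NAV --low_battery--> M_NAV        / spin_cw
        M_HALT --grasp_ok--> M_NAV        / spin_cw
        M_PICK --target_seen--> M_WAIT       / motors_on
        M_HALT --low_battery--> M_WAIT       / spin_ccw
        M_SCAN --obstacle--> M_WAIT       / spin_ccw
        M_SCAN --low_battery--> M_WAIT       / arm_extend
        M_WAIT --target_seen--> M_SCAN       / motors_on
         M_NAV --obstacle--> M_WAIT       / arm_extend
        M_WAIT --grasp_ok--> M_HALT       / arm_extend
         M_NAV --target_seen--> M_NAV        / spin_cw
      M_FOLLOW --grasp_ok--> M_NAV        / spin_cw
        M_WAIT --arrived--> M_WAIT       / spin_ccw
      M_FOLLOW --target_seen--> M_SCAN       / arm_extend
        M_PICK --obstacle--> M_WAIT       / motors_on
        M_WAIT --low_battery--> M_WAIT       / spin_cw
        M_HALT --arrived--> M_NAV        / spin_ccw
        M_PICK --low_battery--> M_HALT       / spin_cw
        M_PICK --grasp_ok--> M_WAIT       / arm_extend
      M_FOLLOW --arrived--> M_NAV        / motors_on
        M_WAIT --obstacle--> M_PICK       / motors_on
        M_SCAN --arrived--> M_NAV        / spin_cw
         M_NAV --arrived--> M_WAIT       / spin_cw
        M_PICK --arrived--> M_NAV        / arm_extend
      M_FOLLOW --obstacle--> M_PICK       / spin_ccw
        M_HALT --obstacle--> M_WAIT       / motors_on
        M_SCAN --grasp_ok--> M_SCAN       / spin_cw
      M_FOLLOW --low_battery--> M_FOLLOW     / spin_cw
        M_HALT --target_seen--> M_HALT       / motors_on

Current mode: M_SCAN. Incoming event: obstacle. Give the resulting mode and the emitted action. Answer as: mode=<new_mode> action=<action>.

mode=M_WAIT action=spin_ccw

current mode = M_SCAN; filter table to that mode:
  (M_SCAN, target_seen) → (M_NAV, arm_extend)
  (M_SCAN, obstacle) → (M_WAIT, spin_ccw)  ← event matches
  (M_SCAN, low_battery) → (M_WAIT, arm_extend)
  (M_SCAN, arrived) → (M_NAV, spin_cw)
  (M_SCAN, grasp_ok) → (M_SCAN, spin_cw)
event = obstacle selects (M_WAIT, spin_ccw)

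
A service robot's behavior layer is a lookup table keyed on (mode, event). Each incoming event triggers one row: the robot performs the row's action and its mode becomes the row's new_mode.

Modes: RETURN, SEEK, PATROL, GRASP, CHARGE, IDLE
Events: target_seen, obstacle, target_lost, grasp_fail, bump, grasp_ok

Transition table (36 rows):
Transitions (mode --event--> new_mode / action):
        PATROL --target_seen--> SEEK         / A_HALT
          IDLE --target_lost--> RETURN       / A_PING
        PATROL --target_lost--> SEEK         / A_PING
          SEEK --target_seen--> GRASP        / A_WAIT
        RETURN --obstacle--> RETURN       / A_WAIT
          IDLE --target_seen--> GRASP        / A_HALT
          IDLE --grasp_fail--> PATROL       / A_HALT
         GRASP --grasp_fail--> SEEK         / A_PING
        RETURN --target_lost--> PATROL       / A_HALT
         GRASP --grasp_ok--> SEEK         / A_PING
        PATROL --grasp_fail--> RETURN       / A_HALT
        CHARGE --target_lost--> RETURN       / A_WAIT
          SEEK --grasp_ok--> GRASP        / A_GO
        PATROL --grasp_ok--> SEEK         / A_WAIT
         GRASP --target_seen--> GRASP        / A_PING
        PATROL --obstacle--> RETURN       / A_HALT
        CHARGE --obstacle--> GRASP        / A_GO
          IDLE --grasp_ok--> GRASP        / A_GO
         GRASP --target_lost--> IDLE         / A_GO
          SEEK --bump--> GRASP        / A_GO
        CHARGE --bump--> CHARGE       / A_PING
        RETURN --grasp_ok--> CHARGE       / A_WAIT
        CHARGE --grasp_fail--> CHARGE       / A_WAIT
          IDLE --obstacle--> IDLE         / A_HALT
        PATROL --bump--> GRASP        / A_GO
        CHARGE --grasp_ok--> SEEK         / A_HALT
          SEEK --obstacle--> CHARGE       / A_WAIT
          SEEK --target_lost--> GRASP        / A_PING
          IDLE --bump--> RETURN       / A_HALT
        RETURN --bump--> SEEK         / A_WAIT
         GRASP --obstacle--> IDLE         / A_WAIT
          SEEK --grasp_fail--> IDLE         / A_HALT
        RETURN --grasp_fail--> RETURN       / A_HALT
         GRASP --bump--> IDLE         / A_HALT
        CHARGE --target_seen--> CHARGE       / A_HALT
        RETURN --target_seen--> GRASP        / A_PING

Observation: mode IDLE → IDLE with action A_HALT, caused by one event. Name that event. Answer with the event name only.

obstacle

try target_seen: (IDLE, target_seen) → (GRASP, A_HALT)
try obstacle: (IDLE, obstacle) → (IDLE, A_HALT)  ← matches
try target_lost: (IDLE, target_lost) → (RETURN, A_PING)
try grasp_fail: (IDLE, grasp_fail) → (PATROL, A_HALT)
try bump: (IDLE, bump) → (RETURN, A_HALT)
try grasp_ok: (IDLE, grasp_ok) → (GRASP, A_GO)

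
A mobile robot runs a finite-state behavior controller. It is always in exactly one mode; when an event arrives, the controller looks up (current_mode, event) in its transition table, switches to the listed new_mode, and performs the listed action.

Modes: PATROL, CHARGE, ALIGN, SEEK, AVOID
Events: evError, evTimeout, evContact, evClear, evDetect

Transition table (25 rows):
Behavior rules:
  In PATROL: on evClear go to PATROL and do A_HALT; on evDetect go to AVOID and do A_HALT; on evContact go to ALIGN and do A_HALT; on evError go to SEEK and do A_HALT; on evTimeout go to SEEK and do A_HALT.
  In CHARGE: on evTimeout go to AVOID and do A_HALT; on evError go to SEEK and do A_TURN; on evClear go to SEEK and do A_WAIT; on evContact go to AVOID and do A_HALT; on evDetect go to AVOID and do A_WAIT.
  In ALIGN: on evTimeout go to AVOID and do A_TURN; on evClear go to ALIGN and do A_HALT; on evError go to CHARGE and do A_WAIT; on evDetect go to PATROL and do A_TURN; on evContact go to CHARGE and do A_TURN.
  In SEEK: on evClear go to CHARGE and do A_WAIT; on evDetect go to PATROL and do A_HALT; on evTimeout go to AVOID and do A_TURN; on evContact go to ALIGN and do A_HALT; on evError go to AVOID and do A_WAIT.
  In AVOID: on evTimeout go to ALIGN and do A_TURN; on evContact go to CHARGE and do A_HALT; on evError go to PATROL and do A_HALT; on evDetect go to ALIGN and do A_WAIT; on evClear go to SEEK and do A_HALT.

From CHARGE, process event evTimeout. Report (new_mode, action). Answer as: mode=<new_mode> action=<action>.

current mode = CHARGE; filter table to that mode:
  (CHARGE, evTimeout) → (AVOID, A_HALT)  ← event matches
  (CHARGE, evError) → (SEEK, A_TURN)
  (CHARGE, evClear) → (SEEK, A_WAIT)
  (CHARGE, evContact) → (AVOID, A_HALT)
  (CHARGE, evDetect) → (AVOID, A_WAIT)
event = evTimeout selects (AVOID, A_HALT)

mode=AVOID action=A_HALT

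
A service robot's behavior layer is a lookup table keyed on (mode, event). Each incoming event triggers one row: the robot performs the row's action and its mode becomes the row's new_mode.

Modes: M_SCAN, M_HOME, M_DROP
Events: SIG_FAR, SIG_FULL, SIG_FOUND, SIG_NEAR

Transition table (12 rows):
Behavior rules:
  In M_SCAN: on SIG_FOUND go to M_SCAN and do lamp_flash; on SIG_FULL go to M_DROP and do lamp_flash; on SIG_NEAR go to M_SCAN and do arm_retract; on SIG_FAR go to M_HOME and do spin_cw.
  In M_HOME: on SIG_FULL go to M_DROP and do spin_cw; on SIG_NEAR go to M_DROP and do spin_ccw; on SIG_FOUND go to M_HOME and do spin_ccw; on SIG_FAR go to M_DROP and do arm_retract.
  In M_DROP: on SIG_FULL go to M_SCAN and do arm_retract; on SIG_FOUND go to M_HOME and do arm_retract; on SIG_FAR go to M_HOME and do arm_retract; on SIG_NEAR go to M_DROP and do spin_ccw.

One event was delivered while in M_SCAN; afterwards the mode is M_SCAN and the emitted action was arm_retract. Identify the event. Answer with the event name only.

try SIG_FAR: (M_SCAN, SIG_FAR) → (M_HOME, spin_cw)
try SIG_FULL: (M_SCAN, SIG_FULL) → (M_DROP, lamp_flash)
try SIG_FOUND: (M_SCAN, SIG_FOUND) → (M_SCAN, lamp_flash)
try SIG_NEAR: (M_SCAN, SIG_NEAR) → (M_SCAN, arm_retract)  ← matches

SIG_NEAR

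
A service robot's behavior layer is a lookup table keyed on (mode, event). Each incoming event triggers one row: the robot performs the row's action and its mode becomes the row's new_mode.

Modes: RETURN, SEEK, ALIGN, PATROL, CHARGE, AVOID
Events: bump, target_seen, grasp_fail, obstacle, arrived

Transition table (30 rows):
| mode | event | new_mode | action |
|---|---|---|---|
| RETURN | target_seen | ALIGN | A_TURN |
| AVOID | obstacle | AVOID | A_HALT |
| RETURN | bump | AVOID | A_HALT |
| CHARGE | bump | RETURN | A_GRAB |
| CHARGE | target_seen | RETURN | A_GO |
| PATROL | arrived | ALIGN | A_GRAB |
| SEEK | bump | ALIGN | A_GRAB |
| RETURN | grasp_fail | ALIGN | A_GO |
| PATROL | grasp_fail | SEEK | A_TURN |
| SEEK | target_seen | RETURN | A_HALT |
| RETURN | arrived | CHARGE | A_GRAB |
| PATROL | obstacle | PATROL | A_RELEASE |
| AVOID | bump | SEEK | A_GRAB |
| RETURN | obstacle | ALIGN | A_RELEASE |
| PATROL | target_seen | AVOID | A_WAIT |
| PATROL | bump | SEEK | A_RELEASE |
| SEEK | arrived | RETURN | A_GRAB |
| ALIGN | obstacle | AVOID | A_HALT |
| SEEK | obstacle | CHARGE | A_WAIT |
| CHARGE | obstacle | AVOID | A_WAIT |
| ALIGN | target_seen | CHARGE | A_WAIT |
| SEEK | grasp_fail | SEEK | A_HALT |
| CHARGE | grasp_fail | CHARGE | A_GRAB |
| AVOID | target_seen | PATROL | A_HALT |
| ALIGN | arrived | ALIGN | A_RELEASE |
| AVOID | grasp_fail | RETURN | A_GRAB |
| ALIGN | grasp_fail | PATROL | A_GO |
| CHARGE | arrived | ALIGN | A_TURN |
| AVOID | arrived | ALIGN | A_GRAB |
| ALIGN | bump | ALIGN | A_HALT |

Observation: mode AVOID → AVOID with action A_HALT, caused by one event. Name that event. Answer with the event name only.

try bump: (AVOID, bump) → (SEEK, A_GRAB)
try target_seen: (AVOID, target_seen) → (PATROL, A_HALT)
try grasp_fail: (AVOID, grasp_fail) → (RETURN, A_GRAB)
try obstacle: (AVOID, obstacle) → (AVOID, A_HALT)  ← matches
try arrived: (AVOID, arrived) → (ALIGN, A_GRAB)

obstacle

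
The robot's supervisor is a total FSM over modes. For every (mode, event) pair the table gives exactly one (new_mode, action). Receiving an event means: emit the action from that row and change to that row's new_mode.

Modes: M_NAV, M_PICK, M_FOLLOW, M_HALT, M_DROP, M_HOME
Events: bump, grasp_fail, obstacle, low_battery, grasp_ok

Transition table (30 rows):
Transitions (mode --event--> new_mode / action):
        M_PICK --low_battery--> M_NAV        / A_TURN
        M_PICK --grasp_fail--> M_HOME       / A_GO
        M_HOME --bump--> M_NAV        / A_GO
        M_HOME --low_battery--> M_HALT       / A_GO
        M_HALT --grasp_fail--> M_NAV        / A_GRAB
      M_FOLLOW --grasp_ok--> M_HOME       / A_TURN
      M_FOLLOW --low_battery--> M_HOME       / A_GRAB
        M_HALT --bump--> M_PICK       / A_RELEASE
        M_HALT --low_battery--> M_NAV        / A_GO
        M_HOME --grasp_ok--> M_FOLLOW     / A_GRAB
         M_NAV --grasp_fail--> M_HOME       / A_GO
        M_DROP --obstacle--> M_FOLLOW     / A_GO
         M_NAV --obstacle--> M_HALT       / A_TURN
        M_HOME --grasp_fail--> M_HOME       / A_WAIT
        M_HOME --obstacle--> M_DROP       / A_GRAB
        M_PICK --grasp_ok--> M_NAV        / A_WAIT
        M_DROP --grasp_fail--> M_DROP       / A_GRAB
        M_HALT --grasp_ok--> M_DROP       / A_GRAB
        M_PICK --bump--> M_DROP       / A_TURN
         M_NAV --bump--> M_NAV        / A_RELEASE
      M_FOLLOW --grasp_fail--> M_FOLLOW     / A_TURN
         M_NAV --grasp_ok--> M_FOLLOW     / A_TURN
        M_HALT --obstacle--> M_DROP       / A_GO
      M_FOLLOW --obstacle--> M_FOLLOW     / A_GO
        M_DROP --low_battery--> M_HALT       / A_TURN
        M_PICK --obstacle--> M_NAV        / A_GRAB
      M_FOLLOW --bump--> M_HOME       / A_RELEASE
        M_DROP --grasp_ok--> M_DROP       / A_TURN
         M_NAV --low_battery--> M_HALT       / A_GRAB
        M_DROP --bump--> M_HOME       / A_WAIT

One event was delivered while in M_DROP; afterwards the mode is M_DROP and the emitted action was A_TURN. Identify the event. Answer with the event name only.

grasp_ok

try bump: (M_DROP, bump) → (M_HOME, A_WAIT)
try grasp_fail: (M_DROP, grasp_fail) → (M_DROP, A_GRAB)
try obstacle: (M_DROP, obstacle) → (M_FOLLOW, A_GO)
try low_battery: (M_DROP, low_battery) → (M_HALT, A_TURN)
try grasp_ok: (M_DROP, grasp_ok) → (M_DROP, A_TURN)  ← matches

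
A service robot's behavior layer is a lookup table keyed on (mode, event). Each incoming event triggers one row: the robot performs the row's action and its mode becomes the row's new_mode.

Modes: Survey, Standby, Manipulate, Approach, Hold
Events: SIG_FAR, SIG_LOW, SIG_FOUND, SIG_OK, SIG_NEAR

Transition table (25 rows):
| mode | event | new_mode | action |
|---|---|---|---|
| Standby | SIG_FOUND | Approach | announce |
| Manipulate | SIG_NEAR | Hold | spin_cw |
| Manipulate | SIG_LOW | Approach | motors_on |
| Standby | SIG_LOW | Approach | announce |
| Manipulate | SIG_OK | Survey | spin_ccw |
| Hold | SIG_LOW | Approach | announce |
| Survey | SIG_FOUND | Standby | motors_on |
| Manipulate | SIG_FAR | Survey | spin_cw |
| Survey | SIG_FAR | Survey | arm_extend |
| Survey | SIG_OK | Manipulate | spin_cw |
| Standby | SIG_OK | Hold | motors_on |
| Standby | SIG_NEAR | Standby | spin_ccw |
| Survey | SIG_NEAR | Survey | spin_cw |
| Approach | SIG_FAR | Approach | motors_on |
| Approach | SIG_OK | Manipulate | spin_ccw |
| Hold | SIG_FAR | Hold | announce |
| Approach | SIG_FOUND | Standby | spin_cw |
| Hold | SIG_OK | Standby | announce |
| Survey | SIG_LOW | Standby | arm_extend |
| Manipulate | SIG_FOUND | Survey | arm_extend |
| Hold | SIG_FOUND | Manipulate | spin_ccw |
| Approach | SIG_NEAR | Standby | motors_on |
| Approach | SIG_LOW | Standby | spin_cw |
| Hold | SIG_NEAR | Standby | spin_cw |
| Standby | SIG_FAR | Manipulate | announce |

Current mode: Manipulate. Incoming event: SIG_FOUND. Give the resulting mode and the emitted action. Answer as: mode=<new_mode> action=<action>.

current mode = Manipulate; filter table to that mode:
  (Manipulate, SIG_NEAR) → (Hold, spin_cw)
  (Manipulate, SIG_LOW) → (Approach, motors_on)
  (Manipulate, SIG_OK) → (Survey, spin_ccw)
  (Manipulate, SIG_FAR) → (Survey, spin_cw)
  (Manipulate, SIG_FOUND) → (Survey, arm_extend)  ← event matches
event = SIG_FOUND selects (Survey, arm_extend)

mode=Survey action=arm_extend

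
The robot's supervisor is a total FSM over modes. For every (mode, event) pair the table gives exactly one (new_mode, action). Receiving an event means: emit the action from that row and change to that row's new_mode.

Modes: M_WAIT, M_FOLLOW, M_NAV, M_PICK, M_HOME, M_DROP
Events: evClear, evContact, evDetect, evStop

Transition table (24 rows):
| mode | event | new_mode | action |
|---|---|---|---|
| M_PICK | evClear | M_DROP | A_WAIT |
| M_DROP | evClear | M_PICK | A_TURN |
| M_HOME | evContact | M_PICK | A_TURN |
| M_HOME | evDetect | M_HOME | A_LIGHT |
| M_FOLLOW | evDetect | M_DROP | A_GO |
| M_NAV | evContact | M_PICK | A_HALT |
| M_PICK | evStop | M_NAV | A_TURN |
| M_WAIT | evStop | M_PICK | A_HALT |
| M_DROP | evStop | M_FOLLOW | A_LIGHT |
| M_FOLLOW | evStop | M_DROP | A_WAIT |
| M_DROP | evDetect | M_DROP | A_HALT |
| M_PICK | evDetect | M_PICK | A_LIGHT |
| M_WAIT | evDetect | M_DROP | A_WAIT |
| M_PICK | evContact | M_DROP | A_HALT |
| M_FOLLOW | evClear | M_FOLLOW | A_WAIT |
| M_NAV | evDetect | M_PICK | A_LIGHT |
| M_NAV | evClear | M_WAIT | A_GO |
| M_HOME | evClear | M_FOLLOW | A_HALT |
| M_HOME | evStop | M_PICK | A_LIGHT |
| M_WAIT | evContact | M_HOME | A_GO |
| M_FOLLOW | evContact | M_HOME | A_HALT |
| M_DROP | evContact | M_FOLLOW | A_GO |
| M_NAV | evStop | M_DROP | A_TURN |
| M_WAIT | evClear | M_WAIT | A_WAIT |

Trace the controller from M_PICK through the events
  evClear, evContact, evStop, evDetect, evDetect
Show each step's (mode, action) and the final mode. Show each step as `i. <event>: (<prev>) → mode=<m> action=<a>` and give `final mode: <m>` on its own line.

final mode: M_DROP

1. evClear: (M_PICK) → mode=M_DROP action=A_WAIT
2. evContact: (M_DROP) → mode=M_FOLLOW action=A_GO
3. evStop: (M_FOLLOW) → mode=M_DROP action=A_WAIT
4. evDetect: (M_DROP) → mode=M_DROP action=A_HALT
5. evDetect: (M_DROP) → mode=M_DROP action=A_HALT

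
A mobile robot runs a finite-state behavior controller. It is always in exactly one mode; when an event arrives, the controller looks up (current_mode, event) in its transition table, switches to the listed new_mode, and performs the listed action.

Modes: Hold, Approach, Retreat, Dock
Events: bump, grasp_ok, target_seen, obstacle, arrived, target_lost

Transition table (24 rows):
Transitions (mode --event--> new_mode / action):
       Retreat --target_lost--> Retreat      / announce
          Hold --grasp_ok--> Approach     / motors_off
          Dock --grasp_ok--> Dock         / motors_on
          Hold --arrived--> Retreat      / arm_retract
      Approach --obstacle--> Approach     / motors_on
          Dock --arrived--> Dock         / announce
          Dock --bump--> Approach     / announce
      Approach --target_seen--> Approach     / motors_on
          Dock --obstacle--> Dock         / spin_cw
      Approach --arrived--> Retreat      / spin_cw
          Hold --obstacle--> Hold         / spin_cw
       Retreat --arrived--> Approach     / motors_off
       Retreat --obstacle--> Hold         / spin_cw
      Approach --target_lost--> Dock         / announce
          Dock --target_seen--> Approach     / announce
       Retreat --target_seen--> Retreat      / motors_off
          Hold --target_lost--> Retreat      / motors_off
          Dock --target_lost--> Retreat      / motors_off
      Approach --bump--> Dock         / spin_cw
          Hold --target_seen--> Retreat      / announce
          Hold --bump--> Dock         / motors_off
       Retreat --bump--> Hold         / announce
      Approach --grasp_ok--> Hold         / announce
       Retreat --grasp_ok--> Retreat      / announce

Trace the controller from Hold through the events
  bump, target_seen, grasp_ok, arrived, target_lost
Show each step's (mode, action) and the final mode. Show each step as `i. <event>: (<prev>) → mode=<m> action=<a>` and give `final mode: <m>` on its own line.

1. bump: (Hold) → mode=Dock action=motors_off
2. target_seen: (Dock) → mode=Approach action=announce
3. grasp_ok: (Approach) → mode=Hold action=announce
4. arrived: (Hold) → mode=Retreat action=arm_retract
5. target_lost: (Retreat) → mode=Retreat action=announce

final mode: Retreat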